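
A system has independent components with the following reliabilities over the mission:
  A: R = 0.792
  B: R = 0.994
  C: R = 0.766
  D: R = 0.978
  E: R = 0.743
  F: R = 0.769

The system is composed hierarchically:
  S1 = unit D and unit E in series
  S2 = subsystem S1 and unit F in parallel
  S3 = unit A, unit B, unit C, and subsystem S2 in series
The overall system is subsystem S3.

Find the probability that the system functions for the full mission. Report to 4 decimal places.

Series (D and E): 0.978000 × 0.743000 = 0.726654
Parallel ([0.726654] and F): 1 − (1 − 0.726654)(1 − 0.769000) = 0.936857
Series (A, B, C, and [0.936857]): 0.792000 × 0.994000 × 0.766000 × 0.936857 = 0.5650

0.5650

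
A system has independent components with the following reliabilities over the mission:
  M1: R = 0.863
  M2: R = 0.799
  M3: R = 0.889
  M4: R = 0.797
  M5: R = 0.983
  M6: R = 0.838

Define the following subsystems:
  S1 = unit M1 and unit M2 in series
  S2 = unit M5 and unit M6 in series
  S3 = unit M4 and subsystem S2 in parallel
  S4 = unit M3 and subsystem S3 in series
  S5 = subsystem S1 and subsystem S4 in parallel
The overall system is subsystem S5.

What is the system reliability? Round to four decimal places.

Series (M1 and M2): 0.863000 × 0.799000 = 0.689537
Series (M5 and M6): 0.983000 × 0.838000 = 0.823754
Parallel (M4 and [0.823754]): 1 − (1 − 0.797000)(1 − 0.823754) = 0.964222
Series (M3 and [0.964222]): 0.889000 × 0.964222 = 0.857193
Parallel ([0.689537] and [0.857193]): 1 − (1 − 0.689537)(1 − 0.857193) = 0.9557

0.9557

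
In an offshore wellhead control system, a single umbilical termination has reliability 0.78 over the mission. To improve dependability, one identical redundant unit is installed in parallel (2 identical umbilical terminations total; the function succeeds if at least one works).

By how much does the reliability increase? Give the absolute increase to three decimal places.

R_before = 0.78
R_after = 1 − (1 − 0.78)^2 = 0.952
ΔR = 0.952 − 0.78 = 0.172

0.172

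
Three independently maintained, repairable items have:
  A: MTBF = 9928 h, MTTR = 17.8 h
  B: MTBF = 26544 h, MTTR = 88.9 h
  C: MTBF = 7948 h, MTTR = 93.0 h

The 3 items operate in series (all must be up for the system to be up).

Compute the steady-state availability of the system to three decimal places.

A(A) = MTBF/(MTBF+MTTR) = 9928/(9928+17.8) = 0.998210
A(B) = MTBF/(MTBF+MTTR) = 26544/(26544+88.9) = 0.996662
A(C) = MTBF/(MTBF+MTTR) = 7948/(7948+93.0) = 0.988434
Series availability: 0.998210 × 0.996662 × 0.988434 = 0.983

0.983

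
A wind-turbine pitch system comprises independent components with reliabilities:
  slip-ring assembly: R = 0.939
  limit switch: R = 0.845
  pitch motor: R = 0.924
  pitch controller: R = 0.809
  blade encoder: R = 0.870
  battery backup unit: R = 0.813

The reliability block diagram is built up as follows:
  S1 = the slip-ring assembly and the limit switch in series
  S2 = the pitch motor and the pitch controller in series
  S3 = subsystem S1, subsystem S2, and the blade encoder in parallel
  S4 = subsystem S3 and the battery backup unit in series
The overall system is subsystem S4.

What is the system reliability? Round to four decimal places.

0.8075

Series (slip-ring assembly and limit switch): 0.939000 × 0.845000 = 0.793455
Series (pitch motor and pitch controller): 0.924000 × 0.809000 = 0.747516
Parallel ([0.793455], [0.747516], and blade encoder): 1 − (1 − 0.793455)(1 − 0.747516)(1 − 0.870000) = 0.993221
Series ([0.993221] and battery backup unit): 0.993221 × 0.813000 = 0.8075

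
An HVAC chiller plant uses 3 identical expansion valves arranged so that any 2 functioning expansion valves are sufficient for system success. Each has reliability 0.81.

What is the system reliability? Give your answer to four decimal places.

R = Σ_{i=2}^{3} C(3,i) p^i (1−p)^{3−i} with p = 0.81
C(3,2)·0.81^2·0.19^1 = 0.373977
C(3,3)·0.81^3·0.19^0 = 0.531441
Sum = 0.9054

0.9054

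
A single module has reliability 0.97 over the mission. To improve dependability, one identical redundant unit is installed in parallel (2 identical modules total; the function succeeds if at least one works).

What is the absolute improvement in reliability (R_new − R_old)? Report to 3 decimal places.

0.029

R_before = 0.97
R_after = 1 − (1 − 0.97)^2 = 0.999
ΔR = 0.999 − 0.97 = 0.029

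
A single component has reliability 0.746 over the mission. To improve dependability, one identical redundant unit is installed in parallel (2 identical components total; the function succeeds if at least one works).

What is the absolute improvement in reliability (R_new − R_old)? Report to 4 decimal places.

0.1895

R_before = 0.746
R_after = 1 − (1 − 0.746)^2 = 0.9355
ΔR = 0.9355 − 0.746 = 0.1895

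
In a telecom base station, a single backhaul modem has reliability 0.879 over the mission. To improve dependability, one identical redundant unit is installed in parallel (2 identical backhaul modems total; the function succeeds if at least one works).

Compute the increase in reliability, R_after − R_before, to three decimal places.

R_before = 0.879
R_after = 1 − (1 − 0.879)^2 = 0.985
ΔR = 0.985 − 0.879 = 0.106

0.106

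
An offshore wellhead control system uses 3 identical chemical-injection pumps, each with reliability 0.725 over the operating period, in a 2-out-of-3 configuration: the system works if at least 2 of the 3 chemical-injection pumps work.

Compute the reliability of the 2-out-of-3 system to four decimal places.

0.8147

R = Σ_{i=2}^{3} C(3,i) p^i (1−p)^{3−i} with p = 0.725
C(3,2)·0.725^2·0.275^1 = 0.433641
C(3,3)·0.725^3·0.275^0 = 0.381078
Sum = 0.8147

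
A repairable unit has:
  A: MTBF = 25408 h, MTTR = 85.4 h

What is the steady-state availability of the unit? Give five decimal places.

0.99665

A(A) = MTBF/(MTBF+MTTR) = 25408/(25408+85.4) = 0.99665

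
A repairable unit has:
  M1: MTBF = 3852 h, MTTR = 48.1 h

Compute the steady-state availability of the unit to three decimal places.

0.988

A(M1) = MTBF/(MTBF+MTTR) = 3852/(3852+48.1) = 0.988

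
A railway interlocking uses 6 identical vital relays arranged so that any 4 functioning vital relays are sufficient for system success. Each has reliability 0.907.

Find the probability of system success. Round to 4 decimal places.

0.9870

R = Σ_{i=4}^{6} C(6,i) p^i (1−p)^{6−i} with p = 0.907
C(6,4)·0.907^4·0.093^2 = 0.087798
C(6,5)·0.907^5·0.093^1 = 0.342508
C(6,6)·0.907^6·0.093^0 = 0.556729
Sum = 0.9870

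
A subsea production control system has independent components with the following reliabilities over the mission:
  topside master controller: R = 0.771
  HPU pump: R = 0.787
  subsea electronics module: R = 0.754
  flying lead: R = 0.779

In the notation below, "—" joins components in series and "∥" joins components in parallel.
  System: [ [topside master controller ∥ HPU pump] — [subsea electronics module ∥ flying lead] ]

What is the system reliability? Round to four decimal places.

Parallel (topside master controller and HPU pump): 1 − (1 − 0.771000)(1 − 0.787000) = 0.951223
Parallel (subsea electronics module and flying lead): 1 − (1 − 0.754000)(1 − 0.779000) = 0.945634
Series ([0.951223] and [0.945634]): 0.951223 × 0.945634 = 0.8995

0.8995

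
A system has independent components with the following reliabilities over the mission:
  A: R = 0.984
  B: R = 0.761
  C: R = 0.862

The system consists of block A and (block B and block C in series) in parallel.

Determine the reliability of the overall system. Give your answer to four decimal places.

Series (B and C): 0.761000 × 0.862000 = 0.655982
Parallel (A and [0.655982]): 1 − (1 − 0.984000)(1 − 0.655982) = 0.9945

0.9945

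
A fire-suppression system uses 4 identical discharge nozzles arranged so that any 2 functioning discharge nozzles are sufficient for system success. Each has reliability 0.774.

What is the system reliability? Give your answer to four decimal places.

R = Σ_{i=2}^{4} C(4,i) p^i (1−p)^{4−i} with p = 0.774
C(4,2)·0.774^2·0.226^2 = 0.183590
C(4,3)·0.774^3·0.226^1 = 0.419171
C(4,4)·0.774^4·0.226^0 = 0.358892
Sum = 0.9617

0.9617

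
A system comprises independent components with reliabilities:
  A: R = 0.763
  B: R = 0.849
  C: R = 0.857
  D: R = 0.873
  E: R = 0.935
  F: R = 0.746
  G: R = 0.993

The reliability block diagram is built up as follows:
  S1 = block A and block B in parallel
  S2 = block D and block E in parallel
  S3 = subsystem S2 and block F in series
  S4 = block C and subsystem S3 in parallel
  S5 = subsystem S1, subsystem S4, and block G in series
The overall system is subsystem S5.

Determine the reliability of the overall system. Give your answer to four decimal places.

0.9218

Parallel (A and B): 1 − (1 − 0.763000)(1 − 0.849000) = 0.964213
Parallel (D and E): 1 − (1 − 0.873000)(1 − 0.935000) = 0.991745
Series ([0.991745] and F): 0.991745 × 0.746000 = 0.739842
Parallel (C and [0.739842]): 1 − (1 − 0.857000)(1 − 0.739842) = 0.962797
Series ([0.964213], [0.962797], and G): 0.964213 × 0.962797 × 0.993000 = 0.9218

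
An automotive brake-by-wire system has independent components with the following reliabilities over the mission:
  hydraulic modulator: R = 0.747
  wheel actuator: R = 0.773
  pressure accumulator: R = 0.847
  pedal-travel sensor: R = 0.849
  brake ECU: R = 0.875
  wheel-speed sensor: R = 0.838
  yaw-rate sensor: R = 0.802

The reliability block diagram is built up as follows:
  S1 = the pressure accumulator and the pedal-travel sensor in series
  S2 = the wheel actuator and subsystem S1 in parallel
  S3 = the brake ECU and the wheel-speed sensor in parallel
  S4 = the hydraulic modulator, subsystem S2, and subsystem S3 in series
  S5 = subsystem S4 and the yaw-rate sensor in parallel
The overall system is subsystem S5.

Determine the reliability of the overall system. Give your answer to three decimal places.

Series (pressure accumulator and pedal-travel sensor): 0.84700 × 0.84900 = 0.71910
Parallel (wheel actuator and [0.71910]): 1 − (1 − 0.77300)(1 − 0.71910) = 0.93624
Parallel (brake ECU and wheel-speed sensor): 1 − (1 − 0.87500)(1 − 0.83800) = 0.97975
Series (hydraulic modulator, [0.93624], and [0.97975]): 0.74700 × 0.93624 × 0.97975 = 0.68521
Parallel ([0.68521] and yaw-rate sensor): 1 − (1 − 0.68521)(1 − 0.80200) = 0.938

0.938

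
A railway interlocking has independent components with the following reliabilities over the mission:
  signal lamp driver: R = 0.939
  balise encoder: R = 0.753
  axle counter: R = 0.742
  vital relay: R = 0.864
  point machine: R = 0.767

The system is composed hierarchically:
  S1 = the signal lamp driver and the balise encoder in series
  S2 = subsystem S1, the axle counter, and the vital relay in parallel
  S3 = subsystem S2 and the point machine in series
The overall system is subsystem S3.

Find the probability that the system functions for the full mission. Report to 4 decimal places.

Series (signal lamp driver and balise encoder): 0.939000 × 0.753000 = 0.707067
Parallel ([0.707067], axle counter, and vital relay): 1 − (1 − 0.707067)(1 − 0.742000)(1 − 0.864000) = 0.989722
Series ([0.989722] and point machine): 0.989722 × 0.767000 = 0.7591

0.7591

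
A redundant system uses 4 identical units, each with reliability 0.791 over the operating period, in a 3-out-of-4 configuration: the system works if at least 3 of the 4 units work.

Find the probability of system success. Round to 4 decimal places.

0.8052

R = Σ_{i=3}^{4} C(4,i) p^i (1−p)^{4−i} with p = 0.791
C(4,3)·0.791^3·0.209^1 = 0.413748
C(4,4)·0.791^4·0.209^0 = 0.391477
Sum = 0.8052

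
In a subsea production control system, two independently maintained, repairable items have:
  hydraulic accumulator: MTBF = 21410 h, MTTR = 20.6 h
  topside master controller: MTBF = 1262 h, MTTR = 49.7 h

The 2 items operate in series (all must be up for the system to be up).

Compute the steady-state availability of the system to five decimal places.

0.96119

A(hydraulic accumulator) = MTBF/(MTBF+MTTR) = 21410/(21410+20.6) = 0.999039
A(topside master controller) = MTBF/(MTBF+MTTR) = 1262/(1262+49.7) = 0.962110
Series availability: 0.999039 × 0.962110 = 0.96119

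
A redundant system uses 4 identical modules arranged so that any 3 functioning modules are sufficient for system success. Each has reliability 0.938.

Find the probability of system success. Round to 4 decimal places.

0.9788

R = Σ_{i=3}^{4} C(4,i) p^i (1−p)^{4−i} with p = 0.938
C(4,3)·0.938^3·0.062^1 = 0.204673
C(4,4)·0.938^4·0.062^0 = 0.774125
Sum = 0.9788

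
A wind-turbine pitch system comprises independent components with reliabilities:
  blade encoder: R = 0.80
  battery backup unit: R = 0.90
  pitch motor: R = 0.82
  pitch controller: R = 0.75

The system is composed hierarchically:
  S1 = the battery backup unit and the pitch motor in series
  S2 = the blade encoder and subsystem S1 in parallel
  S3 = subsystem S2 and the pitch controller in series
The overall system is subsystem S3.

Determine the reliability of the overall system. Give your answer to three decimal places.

Series (battery backup unit and pitch motor): 0.90000 × 0.82000 = 0.73800
Parallel (blade encoder and [0.73800]): 1 − (1 − 0.80000)(1 − 0.73800) = 0.94760
Series ([0.94760] and pitch controller): 0.94760 × 0.75000 = 0.711

0.711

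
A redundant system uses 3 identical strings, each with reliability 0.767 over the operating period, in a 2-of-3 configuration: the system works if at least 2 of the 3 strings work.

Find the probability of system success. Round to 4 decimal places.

0.8624

R = Σ_{i=2}^{3} C(3,i) p^i (1−p)^{3−i} with p = 0.767
C(3,2)·0.767^2·0.233^1 = 0.411214
C(3,3)·0.767^3·0.233^0 = 0.451218
Sum = 0.8624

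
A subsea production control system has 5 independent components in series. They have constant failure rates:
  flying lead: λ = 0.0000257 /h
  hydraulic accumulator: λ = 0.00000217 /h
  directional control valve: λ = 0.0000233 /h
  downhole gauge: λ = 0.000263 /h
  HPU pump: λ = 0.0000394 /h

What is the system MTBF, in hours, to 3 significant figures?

Series of exponential components: λ_sys = Σ λ_i
λ_sys = 0.0000257 + 0.00000217 + 0.0000233 + 0.000263 + 0.0000394 = 3.5357e-04 /h
MTBF = 1 / λ_sys = 2830 h

2830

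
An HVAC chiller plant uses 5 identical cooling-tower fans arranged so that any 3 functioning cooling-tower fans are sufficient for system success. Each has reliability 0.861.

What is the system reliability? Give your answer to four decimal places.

R = Σ_{i=3}^{5} C(5,i) p^i (1−p)^{5−i} with p = 0.861
C(5,3)·0.861^3·0.139^2 = 0.123322
C(5,4)·0.861^4·0.139^1 = 0.381942
C(5,5)·0.861^5·0.139^0 = 0.473168
Sum = 0.9784

0.9784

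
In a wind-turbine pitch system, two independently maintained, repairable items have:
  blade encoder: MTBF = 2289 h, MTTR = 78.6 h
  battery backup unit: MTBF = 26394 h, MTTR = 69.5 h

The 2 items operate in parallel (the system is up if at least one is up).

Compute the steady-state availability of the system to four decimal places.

0.9999

A(blade encoder) = MTBF/(MTBF+MTTR) = 2289/(2289+78.6) = 0.966802
A(battery backup unit) = MTBF/(MTBF+MTTR) = 26394/(26394+69.5) = 0.997374
Parallel availability: 1 − (1 − 0.966802)(1 − 0.997374) = 0.9999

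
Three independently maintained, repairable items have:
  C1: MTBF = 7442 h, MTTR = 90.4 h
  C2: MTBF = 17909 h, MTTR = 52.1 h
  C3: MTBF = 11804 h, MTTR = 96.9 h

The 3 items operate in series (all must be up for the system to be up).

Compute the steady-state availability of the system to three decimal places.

0.977

A(C1) = MTBF/(MTBF+MTTR) = 7442/(7442+90.4) = 0.987999
A(C2) = MTBF/(MTBF+MTTR) = 17909/(17909+52.1) = 0.997099
A(C3) = MTBF/(MTBF+MTTR) = 11804/(11804+96.9) = 0.991858
Series availability: 0.987999 × 0.997099 × 0.991858 = 0.977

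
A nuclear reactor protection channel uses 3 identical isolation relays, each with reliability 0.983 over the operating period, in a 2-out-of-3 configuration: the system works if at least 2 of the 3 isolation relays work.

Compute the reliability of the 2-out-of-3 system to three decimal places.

R = Σ_{i=2}^{3} C(3,i) p^i (1−p)^{3−i} with p = 0.983
C(3,2)·0.983^2·0.017^1 = 0.04928
C(3,3)·0.983^3·0.017^0 = 0.94986
Sum = 0.999

0.999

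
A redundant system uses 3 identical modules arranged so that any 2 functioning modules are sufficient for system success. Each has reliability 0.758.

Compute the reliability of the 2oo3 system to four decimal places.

R = Σ_{i=2}^{3} C(3,i) p^i (1−p)^{3−i} with p = 0.758
C(3,2)·0.758^2·0.242^1 = 0.417133
C(3,3)·0.758^3·0.242^0 = 0.435520
Sum = 0.8527

0.8527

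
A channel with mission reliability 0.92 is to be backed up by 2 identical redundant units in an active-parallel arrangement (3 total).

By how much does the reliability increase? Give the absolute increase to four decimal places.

0.0795

R_before = 0.92
R_after = 1 − (1 − 0.92)^3 = 0.9995
ΔR = 0.9995 − 0.92 = 0.0795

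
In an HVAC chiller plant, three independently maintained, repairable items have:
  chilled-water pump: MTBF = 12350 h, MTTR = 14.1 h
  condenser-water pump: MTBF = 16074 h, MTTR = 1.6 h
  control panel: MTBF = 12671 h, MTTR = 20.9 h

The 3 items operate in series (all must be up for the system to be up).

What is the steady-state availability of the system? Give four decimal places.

0.9971

A(chilled-water pump) = MTBF/(MTBF+MTTR) = 12350/(12350+14.1) = 0.998860
A(condenser-water pump) = MTBF/(MTBF+MTTR) = 16074/(16074+1.6) = 0.999900
A(control panel) = MTBF/(MTBF+MTTR) = 12671/(12671+20.9) = 0.998353
Series availability: 0.998860 × 0.999900 × 0.998353 = 0.9971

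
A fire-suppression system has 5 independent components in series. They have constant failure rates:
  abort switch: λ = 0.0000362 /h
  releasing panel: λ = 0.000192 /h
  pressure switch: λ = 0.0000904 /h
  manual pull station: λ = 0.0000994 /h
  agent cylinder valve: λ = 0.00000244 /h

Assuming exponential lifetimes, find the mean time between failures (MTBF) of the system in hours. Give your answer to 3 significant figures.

Series of exponential components: λ_sys = Σ λ_i
λ_sys = 0.0000362 + 0.000192 + 0.0000904 + 0.0000994 + 0.00000244 = 4.2044e-04 /h
MTBF = 1 / λ_sys = 2380 h

2380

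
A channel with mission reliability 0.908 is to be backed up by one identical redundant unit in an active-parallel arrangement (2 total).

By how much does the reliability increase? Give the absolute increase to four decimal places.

0.0835

R_before = 0.908
R_after = 1 − (1 − 0.908)^2 = 0.9915
ΔR = 0.9915 − 0.908 = 0.0835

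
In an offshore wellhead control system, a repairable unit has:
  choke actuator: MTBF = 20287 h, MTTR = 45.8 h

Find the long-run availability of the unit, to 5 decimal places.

0.99775

A(choke actuator) = MTBF/(MTBF+MTTR) = 20287/(20287+45.8) = 0.99775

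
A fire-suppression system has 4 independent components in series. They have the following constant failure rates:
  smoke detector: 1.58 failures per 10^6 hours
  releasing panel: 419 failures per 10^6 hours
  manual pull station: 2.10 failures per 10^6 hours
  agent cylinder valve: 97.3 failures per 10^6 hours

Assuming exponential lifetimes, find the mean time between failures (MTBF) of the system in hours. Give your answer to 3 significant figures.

Series of exponential components: λ_sys = Σ λ_i
λ_sys = 0.00000158 + 0.000419 + 0.00000210 + 0.0000973 = 5.1998e-04 /h
MTBF = 1 / λ_sys = 1920 h

1920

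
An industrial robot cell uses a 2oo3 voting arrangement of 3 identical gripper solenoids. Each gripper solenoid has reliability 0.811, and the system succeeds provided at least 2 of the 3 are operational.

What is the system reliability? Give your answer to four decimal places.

0.9063

R = Σ_{i=2}^{3} C(3,i) p^i (1−p)^{3−i} with p = 0.811
C(3,2)·0.811^2·0.189^1 = 0.372928
C(3,3)·0.811^3·0.189^0 = 0.533412
Sum = 0.9063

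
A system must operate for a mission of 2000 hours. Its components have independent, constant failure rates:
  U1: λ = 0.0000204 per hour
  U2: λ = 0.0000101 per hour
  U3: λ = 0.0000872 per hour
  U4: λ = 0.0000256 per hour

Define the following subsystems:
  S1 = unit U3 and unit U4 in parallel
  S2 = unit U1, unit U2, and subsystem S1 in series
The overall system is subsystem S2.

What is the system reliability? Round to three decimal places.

0.933

R(U1) = exp(−0.0000204 × 2000) = 0.96002
R(U2) = exp(−0.0000101 × 2000) = 0.98000
R(U3) = exp(−0.0000872 × 2000) = 0.83996
R(U4) = exp(−0.0000256 × 2000) = 0.95009
Parallel (U3 and U4): 1 − (1 − 0.83996)(1 − 0.95009) = 0.99201
Series (U1, U2, and [0.99201]): 0.96002 × 0.98000 × 0.99201 = 0.933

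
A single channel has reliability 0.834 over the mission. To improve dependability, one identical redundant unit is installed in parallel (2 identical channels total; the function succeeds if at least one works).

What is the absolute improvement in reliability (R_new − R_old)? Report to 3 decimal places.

R_before = 0.834
R_after = 1 − (1 − 0.834)^2 = 0.972
ΔR = 0.972 − 0.834 = 0.138

0.138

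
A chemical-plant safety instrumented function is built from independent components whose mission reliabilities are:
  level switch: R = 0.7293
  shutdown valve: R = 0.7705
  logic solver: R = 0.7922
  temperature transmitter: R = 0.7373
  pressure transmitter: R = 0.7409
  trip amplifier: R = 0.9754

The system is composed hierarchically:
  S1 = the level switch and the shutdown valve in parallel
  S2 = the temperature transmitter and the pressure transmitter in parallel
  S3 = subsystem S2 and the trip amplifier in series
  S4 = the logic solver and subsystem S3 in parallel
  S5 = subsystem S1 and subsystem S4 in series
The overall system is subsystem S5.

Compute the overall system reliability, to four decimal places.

0.9201

Parallel (level switch and shutdown valve): 1 − (1 − 0.729300)(1 − 0.770500) = 0.937874
Parallel (temperature transmitter and pressure transmitter): 1 − (1 − 0.737300)(1 − 0.740900) = 0.931934
Series ([0.931934] and trip amplifier): 0.931934 × 0.975400 = 0.909008
Parallel (logic solver and [0.909008]): 1 − (1 − 0.792200)(1 − 0.909008) = 0.981092
Series ([0.937874] and [0.981092]): 0.937874 × 0.981092 = 0.9201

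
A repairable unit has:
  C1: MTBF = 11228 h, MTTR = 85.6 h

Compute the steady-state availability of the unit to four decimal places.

0.9924

A(C1) = MTBF/(MTBF+MTTR) = 11228/(11228+85.6) = 0.9924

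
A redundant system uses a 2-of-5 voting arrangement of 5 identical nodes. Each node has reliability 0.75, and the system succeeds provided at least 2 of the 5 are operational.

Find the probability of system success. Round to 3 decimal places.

0.984

R = Σ_{i=2}^{5} C(5,i) p^i (1−p)^{5−i} with p = 0.75
C(5,2)·0.75^2·0.25^3 = 0.08789
C(5,3)·0.75^3·0.25^2 = 0.26367
C(5,4)·0.75^4·0.25^1 = 0.39551
C(5,5)·0.75^5·0.25^0 = 0.23730
Sum = 0.984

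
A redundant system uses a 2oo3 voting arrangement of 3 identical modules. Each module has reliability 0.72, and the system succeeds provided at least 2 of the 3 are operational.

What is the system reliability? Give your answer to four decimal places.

R = Σ_{i=2}^{3} C(3,i) p^i (1−p)^{3−i} with p = 0.72
C(3,2)·0.72^2·0.28^1 = 0.435456
C(3,3)·0.72^3·0.28^0 = 0.373248
Sum = 0.8087

0.8087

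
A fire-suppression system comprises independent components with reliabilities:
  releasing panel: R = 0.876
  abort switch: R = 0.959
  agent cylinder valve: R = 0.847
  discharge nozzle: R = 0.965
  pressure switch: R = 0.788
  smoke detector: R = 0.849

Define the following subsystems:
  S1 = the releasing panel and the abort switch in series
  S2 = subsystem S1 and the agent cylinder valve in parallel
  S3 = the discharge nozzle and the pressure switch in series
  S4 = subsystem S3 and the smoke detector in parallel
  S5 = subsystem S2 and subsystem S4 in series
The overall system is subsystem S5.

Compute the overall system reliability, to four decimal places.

Series (releasing panel and abort switch): 0.876000 × 0.959000 = 0.840084
Parallel ([0.840084] and agent cylinder valve): 1 − (1 − 0.840084)(1 − 0.847000) = 0.975533
Series (discharge nozzle and pressure switch): 0.965000 × 0.788000 = 0.760420
Parallel ([0.760420] and smoke detector): 1 − (1 − 0.760420)(1 − 0.849000) = 0.963823
Series ([0.975533] and [0.963823]): 0.975533 × 0.963823 = 0.9402

0.9402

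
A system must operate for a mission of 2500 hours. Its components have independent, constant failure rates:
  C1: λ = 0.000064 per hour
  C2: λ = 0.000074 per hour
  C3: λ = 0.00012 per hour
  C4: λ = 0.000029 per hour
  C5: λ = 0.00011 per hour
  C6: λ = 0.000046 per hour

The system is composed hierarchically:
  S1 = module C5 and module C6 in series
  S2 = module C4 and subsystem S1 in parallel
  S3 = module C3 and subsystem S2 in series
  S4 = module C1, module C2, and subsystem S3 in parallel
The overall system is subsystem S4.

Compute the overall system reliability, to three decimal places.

0.993

R(C1) = exp(−0.000064 × 2500) = 0.85214
R(C2) = exp(−0.000074 × 2500) = 0.83110
R(C3) = exp(−0.00012 × 2500) = 0.74082
R(C4) = exp(−0.000029 × 2500) = 0.93007
R(C5) = exp(−0.00011 × 2500) = 0.75957
R(C6) = exp(−0.000046 × 2500) = 0.89137
Series (C5 and C6): 0.75957 × 0.89137 = 0.67706
Parallel (C4 and [0.67706]): 1 − (1 − 0.93007)(1 − 0.67706) = 0.97742
Series (C3 and [0.97742]): 0.74082 × 0.97742 = 0.72409
Parallel (C1, C2, and [0.72409]): 1 − (1 − 0.85214)(1 − 0.83110)(1 − 0.72409) = 0.993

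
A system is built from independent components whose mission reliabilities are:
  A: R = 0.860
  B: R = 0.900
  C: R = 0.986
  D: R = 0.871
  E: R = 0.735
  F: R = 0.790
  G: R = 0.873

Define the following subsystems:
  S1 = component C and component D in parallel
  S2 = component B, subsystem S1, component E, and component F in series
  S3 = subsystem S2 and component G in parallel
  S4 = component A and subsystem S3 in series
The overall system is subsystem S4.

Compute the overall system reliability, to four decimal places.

0.8078

Parallel (C and D): 1 − (1 − 0.986000)(1 − 0.871000) = 0.998194
Series (B, [0.998194], E, and F): 0.900000 × 0.998194 × 0.735000 × 0.790000 = 0.521641
Parallel ([0.521641] and G): 1 − (1 − 0.521641)(1 − 0.873000) = 0.939248
Series (A and [0.939248]): 0.860000 × 0.939248 = 0.8078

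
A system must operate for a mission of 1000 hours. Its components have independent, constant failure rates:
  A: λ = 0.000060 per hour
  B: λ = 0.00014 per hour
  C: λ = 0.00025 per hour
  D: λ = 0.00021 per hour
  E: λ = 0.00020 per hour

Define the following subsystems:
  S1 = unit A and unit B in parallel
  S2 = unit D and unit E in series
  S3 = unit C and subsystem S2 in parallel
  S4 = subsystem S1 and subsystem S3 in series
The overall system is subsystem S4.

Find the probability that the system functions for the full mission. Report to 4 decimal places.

0.9186

R(A) = exp(−0.000060 × 1000) = 0.941765
R(B) = exp(−0.00014 × 1000) = 0.869358
R(C) = exp(−0.00025 × 1000) = 0.778801
R(D) = exp(−0.00021 × 1000) = 0.810584
R(E) = exp(−0.00020 × 1000) = 0.818731
Parallel (A and B): 1 − (1 − 0.941765)(1 − 0.869358) = 0.992392
Series (D and E): 0.810584 × 0.818731 = 0.663650
Parallel (C and [0.663650]): 1 − (1 − 0.778801)(1 − 0.663650) = 0.925600
Series ([0.992392] and [0.925600]): 0.992392 × 0.925600 = 0.9186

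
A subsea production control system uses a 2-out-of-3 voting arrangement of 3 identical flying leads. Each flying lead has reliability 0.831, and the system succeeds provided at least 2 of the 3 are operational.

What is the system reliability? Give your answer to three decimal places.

R = Σ_{i=2}^{3} C(3,i) p^i (1−p)^{3−i} with p = 0.831
C(3,2)·0.831^2·0.169^1 = 0.35011
C(3,3)·0.831^3·0.169^0 = 0.57386
Sum = 0.924

0.924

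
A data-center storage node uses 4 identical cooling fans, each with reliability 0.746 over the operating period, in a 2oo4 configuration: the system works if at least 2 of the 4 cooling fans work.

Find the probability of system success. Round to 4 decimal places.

R = Σ_{i=2}^{4} C(4,i) p^i (1−p)^{4−i} with p = 0.746
C(4,2)·0.746^2·0.254^2 = 0.215425
C(4,3)·0.746^3·0.254^1 = 0.421804
C(4,4)·0.746^4·0.254^0 = 0.309710
Sum = 0.9469

0.9469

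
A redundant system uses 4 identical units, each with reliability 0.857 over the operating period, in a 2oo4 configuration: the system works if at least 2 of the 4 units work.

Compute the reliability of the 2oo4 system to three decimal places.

0.990

R = Σ_{i=2}^{4} C(4,i) p^i (1−p)^{4−i} with p = 0.857
C(4,2)·0.857^2·0.143^2 = 0.09011
C(4,3)·0.857^3·0.143^1 = 0.36003
C(4,4)·0.857^4·0.143^0 = 0.53942
Sum = 0.990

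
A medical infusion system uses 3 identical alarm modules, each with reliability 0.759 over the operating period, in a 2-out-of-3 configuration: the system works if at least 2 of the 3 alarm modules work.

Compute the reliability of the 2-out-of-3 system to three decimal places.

0.854

R = Σ_{i=2}^{3} C(3,i) p^i (1−p)^{3−i} with p = 0.759
C(3,2)·0.759^2·0.241^1 = 0.41651
C(3,3)·0.759^3·0.241^0 = 0.43725
Sum = 0.854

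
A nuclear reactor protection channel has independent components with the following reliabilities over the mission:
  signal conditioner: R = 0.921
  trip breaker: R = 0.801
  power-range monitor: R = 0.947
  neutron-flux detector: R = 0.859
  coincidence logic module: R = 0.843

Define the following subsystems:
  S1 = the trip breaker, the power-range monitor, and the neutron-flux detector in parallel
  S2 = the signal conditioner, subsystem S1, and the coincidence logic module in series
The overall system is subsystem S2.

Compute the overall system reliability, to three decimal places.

0.775

Parallel (trip breaker, power-range monitor, and neutron-flux detector): 1 − (1 − 0.80100)(1 − 0.94700)(1 − 0.85900) = 0.99851
Series (signal conditioner, [0.99851], and coincidence logic module): 0.92100 × 0.99851 × 0.84300 = 0.775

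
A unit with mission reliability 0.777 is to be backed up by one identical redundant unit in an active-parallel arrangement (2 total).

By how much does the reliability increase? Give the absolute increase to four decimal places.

0.1733

R_before = 0.777
R_after = 1 − (1 − 0.777)^2 = 0.9503
ΔR = 0.9503 − 0.777 = 0.1733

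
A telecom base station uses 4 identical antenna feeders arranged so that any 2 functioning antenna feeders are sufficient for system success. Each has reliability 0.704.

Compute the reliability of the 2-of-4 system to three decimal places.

0.919

R = Σ_{i=2}^{4} C(4,i) p^i (1−p)^{4−i} with p = 0.704
C(4,2)·0.704^2·0.296^2 = 0.26054
C(4,3)·0.704^3·0.296^1 = 0.41311
C(4,4)·0.704^4·0.296^0 = 0.24564
Sum = 0.919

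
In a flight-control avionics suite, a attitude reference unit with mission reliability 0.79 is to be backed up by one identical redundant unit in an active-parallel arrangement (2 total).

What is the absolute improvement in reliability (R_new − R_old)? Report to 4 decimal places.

R_before = 0.79
R_after = 1 − (1 − 0.79)^2 = 0.9559
ΔR = 0.9559 − 0.79 = 0.1659

0.1659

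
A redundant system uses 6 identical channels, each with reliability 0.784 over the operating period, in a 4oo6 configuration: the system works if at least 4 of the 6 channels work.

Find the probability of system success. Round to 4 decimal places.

R = Σ_{i=4}^{6} C(6,i) p^i (1−p)^{6−i} with p = 0.784
C(6,4)·0.784^4·0.216^2 = 0.264401
C(6,5)·0.784^5·0.216^1 = 0.383871
C(6,6)·0.784^6·0.216^0 = 0.232218
Sum = 0.8805

0.8805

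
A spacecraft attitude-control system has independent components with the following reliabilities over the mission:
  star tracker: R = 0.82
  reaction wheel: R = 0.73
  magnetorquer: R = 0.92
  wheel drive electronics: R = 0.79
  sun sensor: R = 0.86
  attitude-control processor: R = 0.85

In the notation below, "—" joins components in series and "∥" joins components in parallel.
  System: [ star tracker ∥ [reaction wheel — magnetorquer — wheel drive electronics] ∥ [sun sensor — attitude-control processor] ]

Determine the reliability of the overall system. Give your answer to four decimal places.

Series (reaction wheel, magnetorquer, and wheel drive electronics): 0.730000 × 0.920000 × 0.790000 = 0.530564
Series (sun sensor and attitude-control processor): 0.860000 × 0.850000 = 0.731000
Parallel (star tracker, [0.530564], and [0.731000]): 1 − (1 − 0.820000)(1 − 0.530564)(1 − 0.731000) = 0.9773

0.9773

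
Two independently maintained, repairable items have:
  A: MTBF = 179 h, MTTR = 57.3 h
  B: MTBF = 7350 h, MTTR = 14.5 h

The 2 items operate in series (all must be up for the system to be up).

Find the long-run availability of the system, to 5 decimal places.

A(A) = MTBF/(MTBF+MTTR) = 179/(179+57.3) = 0.757512
A(B) = MTBF/(MTBF+MTTR) = 7350/(7350+14.5) = 0.998031
Series availability: 0.757512 × 0.998031 = 0.75602

0.75602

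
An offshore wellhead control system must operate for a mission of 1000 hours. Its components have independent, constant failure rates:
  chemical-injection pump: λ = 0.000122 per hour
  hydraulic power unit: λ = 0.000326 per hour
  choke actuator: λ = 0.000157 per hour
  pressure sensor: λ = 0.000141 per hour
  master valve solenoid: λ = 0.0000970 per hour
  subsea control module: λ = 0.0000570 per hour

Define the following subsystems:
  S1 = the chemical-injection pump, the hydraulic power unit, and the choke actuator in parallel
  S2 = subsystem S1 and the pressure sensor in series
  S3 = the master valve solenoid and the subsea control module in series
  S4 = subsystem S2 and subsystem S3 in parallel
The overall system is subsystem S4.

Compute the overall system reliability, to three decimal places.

0.981

R(chemical-injection pump) = exp(−0.000122 × 1000) = 0.88515
R(hydraulic power unit) = exp(−0.000326 × 1000) = 0.72181
R(choke actuator) = exp(−0.000157 × 1000) = 0.85470
R(pressure sensor) = exp(−0.000141 × 1000) = 0.86849
R(master valve solenoid) = exp(−0.0000970 × 1000) = 0.90756
R(subsea control module) = exp(−0.0000570 × 1000) = 0.94459
Parallel (chemical-injection pump, hydraulic power unit, and choke actuator): 1 − (1 − 0.88515)(1 − 0.72181)(1 − 0.85470) = 0.99536
Series ([0.99536] and pressure sensor): 0.99536 × 0.86849 = 0.86446
Series (master valve solenoid and subsea control module): 0.90756 × 0.94459 = 0.85727
Parallel ([0.86446] and [0.85727]): 1 − (1 − 0.86446)(1 − 0.85727) = 0.981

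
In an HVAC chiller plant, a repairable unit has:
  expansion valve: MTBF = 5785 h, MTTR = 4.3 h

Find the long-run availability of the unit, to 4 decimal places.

A(expansion valve) = MTBF/(MTBF+MTTR) = 5785/(5785+4.3) = 0.9993

0.9993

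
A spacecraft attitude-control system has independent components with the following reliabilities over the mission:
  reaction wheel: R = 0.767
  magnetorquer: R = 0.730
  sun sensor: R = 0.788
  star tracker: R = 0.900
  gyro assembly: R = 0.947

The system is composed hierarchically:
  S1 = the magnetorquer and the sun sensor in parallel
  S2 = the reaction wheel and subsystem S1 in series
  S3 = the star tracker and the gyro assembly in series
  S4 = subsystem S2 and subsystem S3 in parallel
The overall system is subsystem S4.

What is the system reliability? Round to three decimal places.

0.959

Parallel (magnetorquer and sun sensor): 1 − (1 − 0.73000)(1 − 0.78800) = 0.94276
Series (reaction wheel and [0.94276]): 0.76700 × 0.94276 = 0.72310
Series (star tracker and gyro assembly): 0.90000 × 0.94700 = 0.85230
Parallel ([0.72310] and [0.85230]): 1 − (1 − 0.72310)(1 − 0.85230) = 0.959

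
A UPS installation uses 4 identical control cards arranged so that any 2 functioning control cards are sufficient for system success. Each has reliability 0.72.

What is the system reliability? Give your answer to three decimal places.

0.931

R = Σ_{i=2}^{4} C(4,i) p^i (1−p)^{4−i} with p = 0.72
C(4,2)·0.72^2·0.28^2 = 0.24386
C(4,3)·0.72^3·0.28^1 = 0.41804
C(4,4)·0.72^4·0.28^0 = 0.26874
Sum = 0.931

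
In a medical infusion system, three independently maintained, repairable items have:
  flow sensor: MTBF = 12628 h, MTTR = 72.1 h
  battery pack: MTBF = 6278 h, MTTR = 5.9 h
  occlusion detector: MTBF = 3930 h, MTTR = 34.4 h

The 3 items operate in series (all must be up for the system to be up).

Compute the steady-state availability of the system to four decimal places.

A(flow sensor) = MTBF/(MTBF+MTTR) = 12628/(12628+72.1) = 0.994323
A(battery pack) = MTBF/(MTBF+MTTR) = 6278/(6278+5.9) = 0.999061
A(occlusion detector) = MTBF/(MTBF+MTTR) = 3930/(3930+34.4) = 0.991323
Series availability: 0.994323 × 0.999061 × 0.991323 = 0.9848

0.9848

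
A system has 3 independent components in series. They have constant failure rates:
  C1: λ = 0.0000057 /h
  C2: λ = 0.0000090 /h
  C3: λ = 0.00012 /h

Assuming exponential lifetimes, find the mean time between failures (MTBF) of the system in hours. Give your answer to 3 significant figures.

7420

Series of exponential components: λ_sys = Σ λ_i
λ_sys = 0.0000057 + 0.0000090 + 0.00012 = 1.3470e-04 /h
MTBF = 1 / λ_sys = 7420 h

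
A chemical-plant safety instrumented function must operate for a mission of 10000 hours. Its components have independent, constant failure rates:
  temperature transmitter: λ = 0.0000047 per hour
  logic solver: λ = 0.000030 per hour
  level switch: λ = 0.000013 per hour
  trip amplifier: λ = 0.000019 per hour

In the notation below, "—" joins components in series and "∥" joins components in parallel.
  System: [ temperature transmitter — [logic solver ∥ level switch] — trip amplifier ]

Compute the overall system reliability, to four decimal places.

R(temperature transmitter) = exp(−0.0000047 × 10000) = 0.954087
R(logic solver) = exp(−0.000030 × 10000) = 0.740818
R(level switch) = exp(−0.000013 × 10000) = 0.878095
R(trip amplifier) = exp(−0.000019 × 10000) = 0.826959
Parallel (logic solver and level switch): 1 − (1 − 0.740818)(1 − 0.878095) = 0.968404
Series (temperature transmitter, [0.968404], and trip amplifier): 0.954087 × 0.968404 × 0.826959 = 0.7641

0.7641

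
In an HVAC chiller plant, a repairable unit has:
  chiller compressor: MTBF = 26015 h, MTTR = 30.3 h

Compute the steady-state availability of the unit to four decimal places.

A(chiller compressor) = MTBF/(MTBF+MTTR) = 26015/(26015+30.3) = 0.9988

0.9988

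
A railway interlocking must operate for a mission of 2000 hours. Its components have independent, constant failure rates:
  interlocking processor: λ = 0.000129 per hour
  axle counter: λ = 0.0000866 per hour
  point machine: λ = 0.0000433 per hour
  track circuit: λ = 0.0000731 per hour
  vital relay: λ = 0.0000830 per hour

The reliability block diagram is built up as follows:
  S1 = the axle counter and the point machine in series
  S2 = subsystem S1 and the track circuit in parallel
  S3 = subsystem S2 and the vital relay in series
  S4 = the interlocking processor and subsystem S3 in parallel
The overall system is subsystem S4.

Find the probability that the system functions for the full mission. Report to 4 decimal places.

R(interlocking processor) = exp(−0.000129 × 2000) = 0.772595
R(axle counter) = exp(−0.0000866 × 2000) = 0.840969
R(point machine) = exp(−0.0000433 × 2000) = 0.917044
R(track circuit) = exp(−0.0000731 × 2000) = 0.863985
R(vital relay) = exp(−0.0000830 × 2000) = 0.847046
Series (axle counter and point machine): 0.840969 × 0.917044 = 0.771206
Parallel ([0.771206] and track circuit): 1 − (1 − 0.771206)(1 − 0.863985) = 0.968881
Series ([0.968881] and vital relay): 0.968881 × 0.847046 = 0.820687
Parallel (interlocking processor and [0.820687]): 1 − (1 − 0.772595)(1 − 0.820687) = 0.9592

0.9592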